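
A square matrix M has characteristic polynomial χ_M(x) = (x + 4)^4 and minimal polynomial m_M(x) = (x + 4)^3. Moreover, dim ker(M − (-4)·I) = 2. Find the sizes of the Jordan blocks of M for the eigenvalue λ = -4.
Block sizes for λ = -4: [3, 1]

Step 1 — from the characteristic polynomial, algebraic multiplicity of λ = -4 is 4. From dim ker(M − (-4)·I) = 2, there are exactly 2 Jordan blocks for λ = -4.
Step 2 — from the minimal polynomial, the factor (x + 4)^3 tells us the largest block for λ = -4 has size 3.
Step 3 — with total size 4, 2 blocks, and largest block 3, the block sizes (in nonincreasing order) are [3, 1].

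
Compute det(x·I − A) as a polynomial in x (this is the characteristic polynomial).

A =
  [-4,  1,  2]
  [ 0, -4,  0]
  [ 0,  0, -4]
x^3 + 12*x^2 + 48*x + 64

Expanding det(x·I − A) (e.g. by cofactor expansion or by noting that A is similar to its Jordan form J, which has the same characteristic polynomial as A) gives
  χ_A(x) = x^3 + 12*x^2 + 48*x + 64
which factors as (x + 4)^3. The eigenvalues (with algebraic multiplicities) are λ = -4 with multiplicity 3.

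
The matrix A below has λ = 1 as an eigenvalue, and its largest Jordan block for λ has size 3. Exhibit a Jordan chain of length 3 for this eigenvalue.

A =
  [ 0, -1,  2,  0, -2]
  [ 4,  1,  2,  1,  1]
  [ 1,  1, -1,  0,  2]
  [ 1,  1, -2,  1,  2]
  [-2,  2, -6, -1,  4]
A Jordan chain for λ = 1 of length 3:
v_1 = (3, -3, -3, -3, -3)ᵀ
v_2 = (-1, 4, 1, 1, -2)ᵀ
v_3 = (1, 0, 0, 0, 0)ᵀ

Let N = A − (1)·I. We want v_3 with N^3 v_3 = 0 but N^2 v_3 ≠ 0; then v_{j-1} := N · v_j for j = 3, …, 2.

Pick v_3 = (1, 0, 0, 0, 0)ᵀ.
Then v_2 = N · v_3 = (-1, 4, 1, 1, -2)ᵀ.
Then v_1 = N · v_2 = (3, -3, -3, -3, -3)ᵀ.

Sanity check: (A − (1)·I) v_1 = (0, 0, 0, 0, 0)ᵀ = 0. ✓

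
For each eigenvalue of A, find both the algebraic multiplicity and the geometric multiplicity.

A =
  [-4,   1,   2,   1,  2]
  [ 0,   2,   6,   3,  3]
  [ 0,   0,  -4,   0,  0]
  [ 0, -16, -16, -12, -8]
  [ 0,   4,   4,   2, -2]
λ = -4: alg = 5, geom = 3

Step 1 — factor the characteristic polynomial to read off the algebraic multiplicities:
  χ_A(x) = (x + 4)^5

Step 2 — compute geometric multiplicities via the rank-nullity identity g(λ) = n − rank(A − λI):
  rank(A − (-4)·I) = 2, so dim ker(A − (-4)·I) = n − 2 = 3

Summary:
  λ = -4: algebraic multiplicity = 5, geometric multiplicity = 3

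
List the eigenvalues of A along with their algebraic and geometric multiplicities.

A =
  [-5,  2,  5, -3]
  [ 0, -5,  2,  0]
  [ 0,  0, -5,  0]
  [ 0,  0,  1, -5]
λ = -5: alg = 4, geom = 2

Step 1 — factor the characteristic polynomial to read off the algebraic multiplicities:
  χ_A(x) = (x + 5)^4

Step 2 — compute geometric multiplicities via the rank-nullity identity g(λ) = n − rank(A − λI):
  rank(A − (-5)·I) = 2, so dim ker(A − (-5)·I) = n − 2 = 2

Summary:
  λ = -5: algebraic multiplicity = 4, geometric multiplicity = 2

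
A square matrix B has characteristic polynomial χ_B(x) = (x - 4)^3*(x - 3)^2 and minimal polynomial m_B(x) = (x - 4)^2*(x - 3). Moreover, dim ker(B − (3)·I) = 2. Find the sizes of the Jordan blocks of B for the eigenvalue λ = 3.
Block sizes for λ = 3: [1, 1]

Step 1 — from the characteristic polynomial, algebraic multiplicity of λ = 3 is 2. From dim ker(B − (3)·I) = 2, there are exactly 2 Jordan blocks for λ = 3.
Step 2 — from the minimal polynomial, the factor (x − 3) tells us the largest block for λ = 3 has size 1.
Step 3 — with total size 2, 2 blocks, and largest block 1, the block sizes (in nonincreasing order) are [1, 1].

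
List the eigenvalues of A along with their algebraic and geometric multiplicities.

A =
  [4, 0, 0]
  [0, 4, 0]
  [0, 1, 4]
λ = 4: alg = 3, geom = 2

Step 1 — factor the characteristic polynomial to read off the algebraic multiplicities:
  χ_A(x) = (x - 4)^3

Step 2 — compute geometric multiplicities via the rank-nullity identity g(λ) = n − rank(A − λI):
  rank(A − (4)·I) = 1, so dim ker(A − (4)·I) = n − 1 = 2

Summary:
  λ = 4: algebraic multiplicity = 3, geometric multiplicity = 2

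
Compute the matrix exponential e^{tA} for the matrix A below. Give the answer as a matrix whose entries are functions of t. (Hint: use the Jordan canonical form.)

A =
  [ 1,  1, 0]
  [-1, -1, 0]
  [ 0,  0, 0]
e^{tA} =
  [t + 1, t, 0]
  [-t, 1 - t, 0]
  [0, 0, 1]

Strategy: write A = P · J · P⁻¹ where J is a Jordan canonical form, so e^{tA} = P · e^{tJ} · P⁻¹, and e^{tJ} can be computed block-by-block.

A has Jordan form
J =
  [0, 1, 0]
  [0, 0, 0]
  [0, 0, 0]
(up to reordering of blocks).

Per-block formulas:
  For a 2×2 Jordan block J_2(0): exp(t · J_2(0)) = e^(0t)·(I + t·N), where N is the 2×2 nilpotent shift.
  For a 1×1 block at λ = 0: exp(t · [0]) = [e^(0t)].

After assembling e^{tJ} and conjugating by P, we get:

e^{tA} =
  [t + 1, t, 0]
  [-t, 1 - t, 0]
  [0, 0, 1]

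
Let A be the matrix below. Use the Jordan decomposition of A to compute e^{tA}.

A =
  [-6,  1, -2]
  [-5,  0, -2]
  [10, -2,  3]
e^{tA} =
  [-5*t*exp(-t) + exp(-t), t*exp(-t), -2*t*exp(-t)]
  [-5*t*exp(-t), t*exp(-t) + exp(-t), -2*t*exp(-t)]
  [10*t*exp(-t), -2*t*exp(-t), 4*t*exp(-t) + exp(-t)]

Strategy: write A = P · J · P⁻¹ where J is a Jordan canonical form, so e^{tA} = P · e^{tJ} · P⁻¹, and e^{tJ} can be computed block-by-block.

A has Jordan form
J =
  [-1,  1,  0]
  [ 0, -1,  0]
  [ 0,  0, -1]
(up to reordering of blocks).

Per-block formulas:
  For a 2×2 Jordan block J_2(-1): exp(t · J_2(-1)) = e^(-1t)·(I + t·N), where N is the 2×2 nilpotent shift.
  For a 1×1 block at λ = -1: exp(t · [-1]) = [e^(-1t)].

After assembling e^{tJ} and conjugating by P, we get:

e^{tA} =
  [-5*t*exp(-t) + exp(-t), t*exp(-t), -2*t*exp(-t)]
  [-5*t*exp(-t), t*exp(-t) + exp(-t), -2*t*exp(-t)]
  [10*t*exp(-t), -2*t*exp(-t), 4*t*exp(-t) + exp(-t)]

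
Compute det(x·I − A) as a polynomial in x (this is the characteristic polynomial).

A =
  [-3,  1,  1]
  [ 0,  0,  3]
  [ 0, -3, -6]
x^3 + 9*x^2 + 27*x + 27

Expanding det(x·I − A) (e.g. by cofactor expansion or by noting that A is similar to its Jordan form J, which has the same characteristic polynomial as A) gives
  χ_A(x) = x^3 + 9*x^2 + 27*x + 27
which factors as (x + 3)^3. The eigenvalues (with algebraic multiplicities) are λ = -3 with multiplicity 3.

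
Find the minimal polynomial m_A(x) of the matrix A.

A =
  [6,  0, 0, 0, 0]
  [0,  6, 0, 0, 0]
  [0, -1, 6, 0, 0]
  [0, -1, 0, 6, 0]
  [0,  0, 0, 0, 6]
x^2 - 12*x + 36

The characteristic polynomial is χ_A(x) = (x - 6)^5, so the eigenvalues are known. The minimal polynomial is
  m_A(x) = Π_λ (x − λ)^{k_λ}
where k_λ is the size of the *largest* Jordan block for λ (equivalently, the smallest k with (A − λI)^k v = 0 for every generalised eigenvector v of λ).

  λ = 6: largest Jordan block has size 2, contributing (x − 6)^2

So m_A(x) = (x - 6)^2 = x^2 - 12*x + 36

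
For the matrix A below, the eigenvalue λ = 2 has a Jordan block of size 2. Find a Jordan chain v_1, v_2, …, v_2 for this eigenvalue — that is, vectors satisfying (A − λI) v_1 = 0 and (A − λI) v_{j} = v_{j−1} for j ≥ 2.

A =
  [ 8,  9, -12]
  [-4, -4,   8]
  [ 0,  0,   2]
A Jordan chain for λ = 2 of length 2:
v_1 = (6, -4, 0)ᵀ
v_2 = (1, 0, 0)ᵀ

Let N = A − (2)·I. We want v_2 with N^2 v_2 = 0 but N^1 v_2 ≠ 0; then v_{j-1} := N · v_j for j = 2, …, 2.

Pick v_2 = (1, 0, 0)ᵀ.
Then v_1 = N · v_2 = (6, -4, 0)ᵀ.

Sanity check: (A − (2)·I) v_1 = (0, 0, 0)ᵀ = 0. ✓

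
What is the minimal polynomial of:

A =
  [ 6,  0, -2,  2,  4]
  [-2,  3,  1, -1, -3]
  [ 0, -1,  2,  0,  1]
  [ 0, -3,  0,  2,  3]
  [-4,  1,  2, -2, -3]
x^3 - 6*x^2 + 12*x - 8

The characteristic polynomial is χ_A(x) = (x - 2)^5, so the eigenvalues are known. The minimal polynomial is
  m_A(x) = Π_λ (x − λ)^{k_λ}
where k_λ is the size of the *largest* Jordan block for λ (equivalently, the smallest k with (A − λI)^k v = 0 for every generalised eigenvector v of λ).

  λ = 2: largest Jordan block has size 3, contributing (x − 2)^3

So m_A(x) = (x - 2)^3 = x^3 - 6*x^2 + 12*x - 8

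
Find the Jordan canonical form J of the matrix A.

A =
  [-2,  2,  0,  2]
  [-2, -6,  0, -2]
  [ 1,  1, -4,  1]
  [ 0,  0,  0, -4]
J_2(-4) ⊕ J_1(-4) ⊕ J_1(-4)

The characteristic polynomial is
  det(x·I − A) = x^4 + 16*x^3 + 96*x^2 + 256*x + 256 = (x + 4)^4

Eigenvalues and multiplicities (the geometric multiplicity of λ is n − rank(A − λI), which equals the number of Jordan blocks for λ):
  λ = -4: algebraic multiplicity = 4, geometric multiplicity = 3

Determining the block sizes for each eigenvalue:
  λ = -4: 3 blocks summing to 4 forces exactly one block of size 2 and the rest size 1 → block sizes [2, 1, 1]

Assembling the blocks gives a Jordan form
J =
  [-4,  1,  0,  0]
  [ 0, -4,  0,  0]
  [ 0,  0, -4,  0]
  [ 0,  0,  0, -4]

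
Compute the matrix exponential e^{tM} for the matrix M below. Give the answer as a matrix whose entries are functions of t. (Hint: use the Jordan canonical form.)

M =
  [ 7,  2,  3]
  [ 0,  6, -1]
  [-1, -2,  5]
e^{tM} =
  [-t^2*exp(6*t) + t*exp(6*t) + exp(6*t), -2*t^2*exp(6*t) + 2*t*exp(6*t), -t^2*exp(6*t) + 3*t*exp(6*t)]
  [t^2*exp(6*t)/2, t^2*exp(6*t) + exp(6*t), t^2*exp(6*t)/2 - t*exp(6*t)]
  [-t*exp(6*t), -2*t*exp(6*t), -t*exp(6*t) + exp(6*t)]

Strategy: write M = P · J · P⁻¹ where J is a Jordan canonical form, so e^{tM} = P · e^{tJ} · P⁻¹, and e^{tJ} can be computed block-by-block.

M has Jordan form
J =
  [6, 1, 0]
  [0, 6, 1]
  [0, 0, 6]
(up to reordering of blocks).

Per-block formulas:
  For a 3×3 Jordan block J_3(6): exp(t · J_3(6)) = e^(6t)·(I + t·N + (t^2/2)·N^2), where N is the 3×3 nilpotent shift.

After assembling e^{tJ} and conjugating by P, we get:

e^{tM} =
  [-t^2*exp(6*t) + t*exp(6*t) + exp(6*t), -2*t^2*exp(6*t) + 2*t*exp(6*t), -t^2*exp(6*t) + 3*t*exp(6*t)]
  [t^2*exp(6*t)/2, t^2*exp(6*t) + exp(6*t), t^2*exp(6*t)/2 - t*exp(6*t)]
  [-t*exp(6*t), -2*t*exp(6*t), -t*exp(6*t) + exp(6*t)]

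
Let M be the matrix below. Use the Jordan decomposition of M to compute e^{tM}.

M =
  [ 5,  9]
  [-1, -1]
e^{tM} =
  [3*t*exp(2*t) + exp(2*t), 9*t*exp(2*t)]
  [-t*exp(2*t), -3*t*exp(2*t) + exp(2*t)]

Strategy: write M = P · J · P⁻¹ where J is a Jordan canonical form, so e^{tM} = P · e^{tJ} · P⁻¹, and e^{tJ} can be computed block-by-block.

M has Jordan form
J =
  [2, 1]
  [0, 2]
(up to reordering of blocks).

Per-block formulas:
  For a 2×2 Jordan block J_2(2): exp(t · J_2(2)) = e^(2t)·(I + t·N), where N is the 2×2 nilpotent shift.

After assembling e^{tJ} and conjugating by P, we get:

e^{tM} =
  [3*t*exp(2*t) + exp(2*t), 9*t*exp(2*t)]
  [-t*exp(2*t), -3*t*exp(2*t) + exp(2*t)]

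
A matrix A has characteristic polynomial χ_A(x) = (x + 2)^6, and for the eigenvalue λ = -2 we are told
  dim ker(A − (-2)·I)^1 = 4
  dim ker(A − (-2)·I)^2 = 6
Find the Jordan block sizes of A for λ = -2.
Block sizes for λ = -2: [2, 2, 1, 1]

From the dimensions of kernels of powers, the number of Jordan blocks of size at least j is d_j − d_{j−1} where d_j = dim ker(N^j) (with d_0 = 0). Computing the differences gives [4, 2].
The number of blocks of size exactly k is (#blocks of size ≥ k) − (#blocks of size ≥ k + 1), so the partition is: 2 block(s) of size 1, 2 block(s) of size 2.
In nonincreasing order the block sizes are [2, 2, 1, 1].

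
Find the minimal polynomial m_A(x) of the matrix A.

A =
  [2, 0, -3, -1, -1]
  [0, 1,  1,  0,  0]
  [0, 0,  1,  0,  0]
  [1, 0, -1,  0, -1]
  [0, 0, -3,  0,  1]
x^3 - 3*x^2 + 3*x - 1

The characteristic polynomial is χ_A(x) = (x - 1)^5, so the eigenvalues are known. The minimal polynomial is
  m_A(x) = Π_λ (x − λ)^{k_λ}
where k_λ is the size of the *largest* Jordan block for λ (equivalently, the smallest k with (A − λI)^k v = 0 for every generalised eigenvector v of λ).

  λ = 1: largest Jordan block has size 3, contributing (x − 1)^3

So m_A(x) = (x - 1)^3 = x^3 - 3*x^2 + 3*x - 1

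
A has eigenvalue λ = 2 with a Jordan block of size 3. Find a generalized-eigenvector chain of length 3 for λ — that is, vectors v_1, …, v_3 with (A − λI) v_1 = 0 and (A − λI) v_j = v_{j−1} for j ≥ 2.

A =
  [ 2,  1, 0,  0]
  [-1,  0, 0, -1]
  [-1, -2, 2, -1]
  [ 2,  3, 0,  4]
A Jordan chain for λ = 2 of length 3:
v_1 = (-1, 0, 0, 1)ᵀ
v_2 = (0, -1, -1, 2)ᵀ
v_3 = (1, 0, 0, 0)ᵀ

Let N = A − (2)·I. We want v_3 with N^3 v_3 = 0 but N^2 v_3 ≠ 0; then v_{j-1} := N · v_j for j = 3, …, 2.

Pick v_3 = (1, 0, 0, 0)ᵀ.
Then v_2 = N · v_3 = (0, -1, -1, 2)ᵀ.
Then v_1 = N · v_2 = (-1, 0, 0, 1)ᵀ.

Sanity check: (A − (2)·I) v_1 = (0, 0, 0, 0)ᵀ = 0. ✓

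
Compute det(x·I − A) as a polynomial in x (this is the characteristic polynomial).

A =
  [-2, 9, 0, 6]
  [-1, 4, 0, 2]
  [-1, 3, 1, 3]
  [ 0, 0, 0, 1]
x^4 - 4*x^3 + 6*x^2 - 4*x + 1

Expanding det(x·I − A) (e.g. by cofactor expansion or by noting that A is similar to its Jordan form J, which has the same characteristic polynomial as A) gives
  χ_A(x) = x^4 - 4*x^3 + 6*x^2 - 4*x + 1
which factors as (x - 1)^4. The eigenvalues (with algebraic multiplicities) are λ = 1 with multiplicity 4.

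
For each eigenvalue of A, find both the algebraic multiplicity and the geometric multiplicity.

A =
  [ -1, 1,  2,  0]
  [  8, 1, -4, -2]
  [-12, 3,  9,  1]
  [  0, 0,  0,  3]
λ = 3: alg = 4, geom = 2

Step 1 — factor the characteristic polynomial to read off the algebraic multiplicities:
  χ_A(x) = (x - 3)^4

Step 2 — compute geometric multiplicities via the rank-nullity identity g(λ) = n − rank(A − λI):
  rank(A − (3)·I) = 2, so dim ker(A − (3)·I) = n − 2 = 2

Summary:
  λ = 3: algebraic multiplicity = 4, geometric multiplicity = 2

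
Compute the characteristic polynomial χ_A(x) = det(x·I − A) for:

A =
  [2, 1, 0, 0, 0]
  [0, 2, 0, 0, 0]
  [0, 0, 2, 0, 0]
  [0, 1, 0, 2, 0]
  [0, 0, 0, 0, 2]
x^5 - 10*x^4 + 40*x^3 - 80*x^2 + 80*x - 32

Expanding det(x·I − A) (e.g. by cofactor expansion or by noting that A is similar to its Jordan form J, which has the same characteristic polynomial as A) gives
  χ_A(x) = x^5 - 10*x^4 + 40*x^3 - 80*x^2 + 80*x - 32
which factors as (x - 2)^5. The eigenvalues (with algebraic multiplicities) are λ = 2 with multiplicity 5.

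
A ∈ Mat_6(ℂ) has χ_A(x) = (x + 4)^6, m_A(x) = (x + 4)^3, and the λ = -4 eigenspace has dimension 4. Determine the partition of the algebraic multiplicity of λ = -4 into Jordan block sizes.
Block sizes for λ = -4: [3, 1, 1, 1]

Step 1 — from the characteristic polynomial, algebraic multiplicity of λ = -4 is 6. From dim ker(A − (-4)·I) = 4, there are exactly 4 Jordan blocks for λ = -4.
Step 2 — from the minimal polynomial, the factor (x + 4)^3 tells us the largest block for λ = -4 has size 3.
Step 3 — with total size 6, 4 blocks, and largest block 3, the block sizes (in nonincreasing order) are [3, 1, 1, 1].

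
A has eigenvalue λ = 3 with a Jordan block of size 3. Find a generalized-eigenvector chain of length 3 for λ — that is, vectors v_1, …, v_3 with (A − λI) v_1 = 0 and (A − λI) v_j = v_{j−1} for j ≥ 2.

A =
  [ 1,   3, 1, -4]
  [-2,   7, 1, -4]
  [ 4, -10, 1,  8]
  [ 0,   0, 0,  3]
A Jordan chain for λ = 3 of length 3:
v_1 = (2, 0, 4, 0)ᵀ
v_2 = (-2, -2, 4, 0)ᵀ
v_3 = (1, 0, 0, 0)ᵀ

Let N = A − (3)·I. We want v_3 with N^3 v_3 = 0 but N^2 v_3 ≠ 0; then v_{j-1} := N · v_j for j = 3, …, 2.

Pick v_3 = (1, 0, 0, 0)ᵀ.
Then v_2 = N · v_3 = (-2, -2, 4, 0)ᵀ.
Then v_1 = N · v_2 = (2, 0, 4, 0)ᵀ.

Sanity check: (A − (3)·I) v_1 = (0, 0, 0, 0)ᵀ = 0. ✓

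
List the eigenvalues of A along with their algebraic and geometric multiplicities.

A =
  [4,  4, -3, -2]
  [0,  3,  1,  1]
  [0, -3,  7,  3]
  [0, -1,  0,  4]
λ = 4: alg = 2, geom = 1; λ = 5: alg = 2, geom = 1

Step 1 — factor the characteristic polynomial to read off the algebraic multiplicities:
  χ_A(x) = (x - 5)^2*(x - 4)^2

Step 2 — compute geometric multiplicities via the rank-nullity identity g(λ) = n − rank(A − λI):
  rank(A − (4)·I) = 3, so dim ker(A − (4)·I) = n − 3 = 1
  rank(A − (5)·I) = 3, so dim ker(A − (5)·I) = n − 3 = 1

Summary:
  λ = 4: algebraic multiplicity = 2, geometric multiplicity = 1
  λ = 5: algebraic multiplicity = 2, geometric multiplicity = 1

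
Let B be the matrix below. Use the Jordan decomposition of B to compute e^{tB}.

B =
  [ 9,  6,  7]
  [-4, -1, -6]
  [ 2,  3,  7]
e^{tB} =
  [3*t^2*exp(5*t) + 4*t*exp(5*t) + exp(5*t), 9*t^2*exp(5*t)/2 + 6*t*exp(5*t), 3*t^2*exp(5*t) + 7*t*exp(5*t)]
  [-2*t^2*exp(5*t) - 4*t*exp(5*t), -3*t^2*exp(5*t) - 6*t*exp(5*t) + exp(5*t), -2*t^2*exp(5*t) - 6*t*exp(5*t)]
  [2*t*exp(5*t), 3*t*exp(5*t), 2*t*exp(5*t) + exp(5*t)]

Strategy: write B = P · J · P⁻¹ where J is a Jordan canonical form, so e^{tB} = P · e^{tJ} · P⁻¹, and e^{tJ} can be computed block-by-block.

B has Jordan form
J =
  [5, 1, 0]
  [0, 5, 1]
  [0, 0, 5]
(up to reordering of blocks).

Per-block formulas:
  For a 3×3 Jordan block J_3(5): exp(t · J_3(5)) = e^(5t)·(I + t·N + (t^2/2)·N^2), where N is the 3×3 nilpotent shift.

After assembling e^{tJ} and conjugating by P, we get:

e^{tB} =
  [3*t^2*exp(5*t) + 4*t*exp(5*t) + exp(5*t), 9*t^2*exp(5*t)/2 + 6*t*exp(5*t), 3*t^2*exp(5*t) + 7*t*exp(5*t)]
  [-2*t^2*exp(5*t) - 4*t*exp(5*t), -3*t^2*exp(5*t) - 6*t*exp(5*t) + exp(5*t), -2*t^2*exp(5*t) - 6*t*exp(5*t)]
  [2*t*exp(5*t), 3*t*exp(5*t), 2*t*exp(5*t) + exp(5*t)]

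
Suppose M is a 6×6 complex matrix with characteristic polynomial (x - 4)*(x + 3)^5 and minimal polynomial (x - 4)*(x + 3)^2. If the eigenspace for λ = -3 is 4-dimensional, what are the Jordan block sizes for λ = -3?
Block sizes for λ = -3: [2, 1, 1, 1]

Step 1 — from the characteristic polynomial, algebraic multiplicity of λ = -3 is 5. From dim ker(M − (-3)·I) = 4, there are exactly 4 Jordan blocks for λ = -3.
Step 2 — from the minimal polynomial, the factor (x + 3)^2 tells us the largest block for λ = -3 has size 2.
Step 3 — with total size 5, 4 blocks, and largest block 2, the block sizes (in nonincreasing order) are [2, 1, 1, 1].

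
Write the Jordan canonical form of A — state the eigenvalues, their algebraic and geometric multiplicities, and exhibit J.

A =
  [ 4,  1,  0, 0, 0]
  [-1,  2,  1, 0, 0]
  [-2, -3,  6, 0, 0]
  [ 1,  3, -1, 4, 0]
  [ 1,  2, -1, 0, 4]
J_3(4) ⊕ J_1(4) ⊕ J_1(4)

The characteristic polynomial is
  det(x·I − A) = x^5 - 20*x^4 + 160*x^3 - 640*x^2 + 1280*x - 1024 = (x - 4)^5

Eigenvalues and multiplicities (the geometric multiplicity of λ is n − rank(A − λI), which equals the number of Jordan blocks for λ):
  λ = 4: algebraic multiplicity = 5, geometric multiplicity = 3

Determining the block sizes for each eigenvalue:
  λ = 4: with am = 5 and gm = 3, the partition is not yet determined (e.g. several partitions of 5 into 3 parts exist). Let N = A − (4)·I. Computing rank(N^1) = 2, rank(N^2) = 1, rank(N^3) = 0; the number of blocks of size ≥ j is rank(N^{j−1}) − rank(N^j), giving [3, 1, 1]. So we have 1 block(s) of size 3, 2 block(s) of size 1 → block sizes [3, 1, 1]

Assembling the blocks gives a Jordan form
J =
  [4, 1, 0, 0, 0]
  [0, 4, 1, 0, 0]
  [0, 0, 4, 0, 0]
  [0, 0, 0, 4, 0]
  [0, 0, 0, 0, 4]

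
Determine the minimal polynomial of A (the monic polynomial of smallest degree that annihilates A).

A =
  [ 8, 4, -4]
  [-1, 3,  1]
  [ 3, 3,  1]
x^2 - 8*x + 16

The characteristic polynomial is χ_A(x) = (x - 4)^3, so the eigenvalues are known. The minimal polynomial is
  m_A(x) = Π_λ (x − λ)^{k_λ}
where k_λ is the size of the *largest* Jordan block for λ (equivalently, the smallest k with (A − λI)^k v = 0 for every generalised eigenvector v of λ).

  λ = 4: largest Jordan block has size 2, contributing (x − 4)^2

So m_A(x) = (x - 4)^2 = x^2 - 8*x + 16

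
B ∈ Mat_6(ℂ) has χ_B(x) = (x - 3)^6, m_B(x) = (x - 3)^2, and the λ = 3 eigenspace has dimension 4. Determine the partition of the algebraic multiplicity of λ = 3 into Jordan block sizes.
Block sizes for λ = 3: [2, 2, 1, 1]

Step 1 — from the characteristic polynomial, algebraic multiplicity of λ = 3 is 6. From dim ker(B − (3)·I) = 4, there are exactly 4 Jordan blocks for λ = 3.
Step 2 — from the minimal polynomial, the factor (x − 3)^2 tells us the largest block for λ = 3 has size 2.
Step 3 — with total size 6, 4 blocks, and largest block 2, the block sizes (in nonincreasing order) are [2, 2, 1, 1].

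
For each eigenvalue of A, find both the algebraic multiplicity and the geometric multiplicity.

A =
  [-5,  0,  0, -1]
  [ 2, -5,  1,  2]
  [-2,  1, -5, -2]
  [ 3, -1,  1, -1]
λ = -4: alg = 4, geom = 2

Step 1 — factor the characteristic polynomial to read off the algebraic multiplicities:
  χ_A(x) = (x + 4)^4

Step 2 — compute geometric multiplicities via the rank-nullity identity g(λ) = n − rank(A − λI):
  rank(A − (-4)·I) = 2, so dim ker(A − (-4)·I) = n − 2 = 2

Summary:
  λ = -4: algebraic multiplicity = 4, geometric multiplicity = 2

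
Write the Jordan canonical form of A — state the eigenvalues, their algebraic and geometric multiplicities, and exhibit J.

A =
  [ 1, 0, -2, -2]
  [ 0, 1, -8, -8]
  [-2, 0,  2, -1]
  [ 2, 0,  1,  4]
J_1(1) ⊕ J_1(1) ⊕ J_2(3)

The characteristic polynomial is
  det(x·I − A) = x^4 - 8*x^3 + 22*x^2 - 24*x + 9 = (x - 3)^2*(x - 1)^2

Eigenvalues and multiplicities (the geometric multiplicity of λ is n − rank(A − λI), which equals the number of Jordan blocks for λ):
  λ = 1: algebraic multiplicity = 2, geometric multiplicity = 2
  λ = 3: algebraic multiplicity = 2, geometric multiplicity = 1

Determining the block sizes for each eigenvalue:
  λ = 1: gm = am = 2, so every block has size 1 → block sizes [1, 1]
  λ = 3: one block (gm = 1), so the single block has size am = 2 → block sizes [2]

Assembling the blocks gives a Jordan form
J =
  [1, 0, 0, 0]
  [0, 1, 0, 0]
  [0, 0, 3, 1]
  [0, 0, 0, 3]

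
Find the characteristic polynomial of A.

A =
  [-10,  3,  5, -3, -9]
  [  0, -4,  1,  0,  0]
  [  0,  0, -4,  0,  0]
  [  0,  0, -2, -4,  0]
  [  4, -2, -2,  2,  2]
x^5 + 20*x^4 + 160*x^3 + 640*x^2 + 1280*x + 1024

Expanding det(x·I − A) (e.g. by cofactor expansion or by noting that A is similar to its Jordan form J, which has the same characteristic polynomial as A) gives
  χ_A(x) = x^5 + 20*x^4 + 160*x^3 + 640*x^2 + 1280*x + 1024
which factors as (x + 4)^5. The eigenvalues (with algebraic multiplicities) are λ = -4 with multiplicity 5.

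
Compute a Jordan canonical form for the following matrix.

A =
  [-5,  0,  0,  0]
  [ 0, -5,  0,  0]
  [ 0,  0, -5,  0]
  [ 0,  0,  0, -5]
J_1(-5) ⊕ J_1(-5) ⊕ J_1(-5) ⊕ J_1(-5)

The characteristic polynomial is
  det(x·I − A) = x^4 + 20*x^3 + 150*x^2 + 500*x + 625 = (x + 5)^4

Eigenvalues and multiplicities (the geometric multiplicity of λ is n − rank(A − λI), which equals the number of Jordan blocks for λ):
  λ = -5: algebraic multiplicity = 4, geometric multiplicity = 4

Determining the block sizes for each eigenvalue:
  λ = -5: gm = am = 4, so every block has size 1 → block sizes [1, 1, 1, 1]

Assembling the blocks gives a Jordan form
J =
  [-5,  0,  0,  0]
  [ 0, -5,  0,  0]
  [ 0,  0, -5,  0]
  [ 0,  0,  0, -5]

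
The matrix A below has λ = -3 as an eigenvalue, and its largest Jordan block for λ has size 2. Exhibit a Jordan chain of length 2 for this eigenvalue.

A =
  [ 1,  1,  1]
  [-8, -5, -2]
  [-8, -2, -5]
A Jordan chain for λ = -3 of length 2:
v_1 = (4, -8, -8)ᵀ
v_2 = (1, 0, 0)ᵀ

Let N = A − (-3)·I. We want v_2 with N^2 v_2 = 0 but N^1 v_2 ≠ 0; then v_{j-1} := N · v_j for j = 2, …, 2.

Pick v_2 = (1, 0, 0)ᵀ.
Then v_1 = N · v_2 = (4, -8, -8)ᵀ.

Sanity check: (A − (-3)·I) v_1 = (0, 0, 0)ᵀ = 0. ✓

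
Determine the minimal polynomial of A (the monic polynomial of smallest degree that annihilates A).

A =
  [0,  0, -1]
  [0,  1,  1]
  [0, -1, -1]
x^3

The characteristic polynomial is χ_A(x) = x^3, so the eigenvalues are known. The minimal polynomial is
  m_A(x) = Π_λ (x − λ)^{k_λ}
where k_λ is the size of the *largest* Jordan block for λ (equivalently, the smallest k with (A − λI)^k v = 0 for every generalised eigenvector v of λ).

  λ = 0: largest Jordan block has size 3, contributing (x − 0)^3

So m_A(x) = x^3 = x^3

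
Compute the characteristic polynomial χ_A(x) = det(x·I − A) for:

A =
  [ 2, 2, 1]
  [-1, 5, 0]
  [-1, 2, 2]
x^3 - 9*x^2 + 27*x - 27

Expanding det(x·I − A) (e.g. by cofactor expansion or by noting that A is similar to its Jordan form J, which has the same characteristic polynomial as A) gives
  χ_A(x) = x^3 - 9*x^2 + 27*x - 27
which factors as (x - 3)^3. The eigenvalues (with algebraic multiplicities) are λ = 3 with multiplicity 3.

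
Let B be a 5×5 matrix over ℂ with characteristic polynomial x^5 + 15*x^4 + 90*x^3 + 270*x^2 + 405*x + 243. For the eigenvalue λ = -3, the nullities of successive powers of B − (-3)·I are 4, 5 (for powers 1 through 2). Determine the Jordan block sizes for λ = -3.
Block sizes for λ = -3: [2, 1, 1, 1]

From the dimensions of kernels of powers, the number of Jordan blocks of size at least j is d_j − d_{j−1} where d_j = dim ker(N^j) (with d_0 = 0). Computing the differences gives [4, 1].
The number of blocks of size exactly k is (#blocks of size ≥ k) − (#blocks of size ≥ k + 1), so the partition is: 3 block(s) of size 1, 1 block(s) of size 2.
In nonincreasing order the block sizes are [2, 1, 1, 1].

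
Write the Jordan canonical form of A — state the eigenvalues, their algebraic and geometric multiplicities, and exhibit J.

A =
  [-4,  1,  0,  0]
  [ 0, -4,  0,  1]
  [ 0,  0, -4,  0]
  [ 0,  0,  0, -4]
J_3(-4) ⊕ J_1(-4)

The characteristic polynomial is
  det(x·I − A) = x^4 + 16*x^3 + 96*x^2 + 256*x + 256 = (x + 4)^4

Eigenvalues and multiplicities (the geometric multiplicity of λ is n − rank(A − λI), which equals the number of Jordan blocks for λ):
  λ = -4: algebraic multiplicity = 4, geometric multiplicity = 2

Determining the block sizes for each eigenvalue:
  λ = -4: with am = 4 and gm = 2, the partition is not yet determined (e.g. several partitions of 4 into 2 parts exist). Let N = A − (-4)·I. Computing rank(N^1) = 2, rank(N^2) = 1, rank(N^3) = 0; the number of blocks of size ≥ j is rank(N^{j−1}) − rank(N^j), giving [2, 1, 1]. So we have 1 block(s) of size 3, 1 block(s) of size 1 → block sizes [3, 1]

Assembling the blocks gives a Jordan form
J =
  [-4,  1,  0,  0]
  [ 0, -4,  1,  0]
  [ 0,  0, -4,  0]
  [ 0,  0,  0, -4]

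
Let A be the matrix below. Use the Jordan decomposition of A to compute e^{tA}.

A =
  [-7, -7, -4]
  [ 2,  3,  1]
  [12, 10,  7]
e^{tA} =
  [t^2*exp(t) - 8*t*exp(t) + exp(t), t^2*exp(t) - 7*t*exp(t), t^2*exp(t)/2 - 4*t*exp(t)]
  [2*t*exp(t), 2*t*exp(t) + exp(t), t*exp(t)]
  [-2*t^2*exp(t) + 12*t*exp(t), -2*t^2*exp(t) + 10*t*exp(t), -t^2*exp(t) + 6*t*exp(t) + exp(t)]

Strategy: write A = P · J · P⁻¹ where J is a Jordan canonical form, so e^{tA} = P · e^{tJ} · P⁻¹, and e^{tJ} can be computed block-by-block.

A has Jordan form
J =
  [1, 1, 0]
  [0, 1, 1]
  [0, 0, 1]
(up to reordering of blocks).

Per-block formulas:
  For a 3×3 Jordan block J_3(1): exp(t · J_3(1)) = e^(1t)·(I + t·N + (t^2/2)·N^2), where N is the 3×3 nilpotent shift.

After assembling e^{tJ} and conjugating by P, we get:

e^{tA} =
  [t^2*exp(t) - 8*t*exp(t) + exp(t), t^2*exp(t) - 7*t*exp(t), t^2*exp(t)/2 - 4*t*exp(t)]
  [2*t*exp(t), 2*t*exp(t) + exp(t), t*exp(t)]
  [-2*t^2*exp(t) + 12*t*exp(t), -2*t^2*exp(t) + 10*t*exp(t), -t^2*exp(t) + 6*t*exp(t) + exp(t)]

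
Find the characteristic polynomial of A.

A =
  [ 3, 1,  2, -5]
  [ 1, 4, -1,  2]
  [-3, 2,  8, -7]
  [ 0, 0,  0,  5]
x^4 - 20*x^3 + 150*x^2 - 500*x + 625

Expanding det(x·I − A) (e.g. by cofactor expansion or by noting that A is similar to its Jordan form J, which has the same characteristic polynomial as A) gives
  χ_A(x) = x^4 - 20*x^3 + 150*x^2 - 500*x + 625
which factors as (x - 5)^4. The eigenvalues (with algebraic multiplicities) are λ = 5 with multiplicity 4.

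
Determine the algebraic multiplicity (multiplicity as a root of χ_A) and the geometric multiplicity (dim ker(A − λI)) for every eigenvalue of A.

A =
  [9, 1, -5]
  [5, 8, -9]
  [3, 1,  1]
λ = 6: alg = 3, geom = 1

Step 1 — factor the characteristic polynomial to read off the algebraic multiplicities:
  χ_A(x) = (x - 6)^3

Step 2 — compute geometric multiplicities via the rank-nullity identity g(λ) = n − rank(A − λI):
  rank(A − (6)·I) = 2, so dim ker(A − (6)·I) = n − 2 = 1

Summary:
  λ = 6: algebraic multiplicity = 3, geometric multiplicity = 1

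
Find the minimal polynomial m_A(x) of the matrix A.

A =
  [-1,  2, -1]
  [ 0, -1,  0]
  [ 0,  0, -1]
x^2 + 2*x + 1

The characteristic polynomial is χ_A(x) = (x + 1)^3, so the eigenvalues are known. The minimal polynomial is
  m_A(x) = Π_λ (x − λ)^{k_λ}
where k_λ is the size of the *largest* Jordan block for λ (equivalently, the smallest k with (A − λI)^k v = 0 for every generalised eigenvector v of λ).

  λ = -1: largest Jordan block has size 2, contributing (x + 1)^2

So m_A(x) = (x + 1)^2 = x^2 + 2*x + 1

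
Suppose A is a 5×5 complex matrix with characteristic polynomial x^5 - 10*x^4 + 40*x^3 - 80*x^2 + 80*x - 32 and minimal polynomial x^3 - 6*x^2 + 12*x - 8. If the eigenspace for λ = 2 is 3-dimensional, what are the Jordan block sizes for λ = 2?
Block sizes for λ = 2: [3, 1, 1]

Step 1 — from the characteristic polynomial, algebraic multiplicity of λ = 2 is 5. From dim ker(A − (2)·I) = 3, there are exactly 3 Jordan blocks for λ = 2.
Step 2 — from the minimal polynomial, the factor (x − 2)^3 tells us the largest block for λ = 2 has size 3.
Step 3 — with total size 5, 3 blocks, and largest block 3, the block sizes (in nonincreasing order) are [3, 1, 1].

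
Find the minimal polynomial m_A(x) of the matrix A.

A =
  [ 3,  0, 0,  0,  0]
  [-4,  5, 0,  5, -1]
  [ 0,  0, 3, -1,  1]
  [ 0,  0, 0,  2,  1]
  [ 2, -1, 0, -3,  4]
x^3 - 11*x^2 + 40*x - 48

The characteristic polynomial is χ_A(x) = (x - 4)^2*(x - 3)^3, so the eigenvalues are known. The minimal polynomial is
  m_A(x) = Π_λ (x − λ)^{k_λ}
where k_λ is the size of the *largest* Jordan block for λ (equivalently, the smallest k with (A − λI)^k v = 0 for every generalised eigenvector v of λ).

  λ = 3: largest Jordan block has size 1, contributing (x − 3)
  λ = 4: largest Jordan block has size 2, contributing (x − 4)^2

So m_A(x) = (x - 4)^2*(x - 3) = x^3 - 11*x^2 + 40*x - 48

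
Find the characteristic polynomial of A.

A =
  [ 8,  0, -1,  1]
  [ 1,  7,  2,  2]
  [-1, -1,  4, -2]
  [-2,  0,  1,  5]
x^4 - 24*x^3 + 216*x^2 - 864*x + 1296

Expanding det(x·I − A) (e.g. by cofactor expansion or by noting that A is similar to its Jordan form J, which has the same characteristic polynomial as A) gives
  χ_A(x) = x^4 - 24*x^3 + 216*x^2 - 864*x + 1296
which factors as (x - 6)^4. The eigenvalues (with algebraic multiplicities) are λ = 6 with multiplicity 4.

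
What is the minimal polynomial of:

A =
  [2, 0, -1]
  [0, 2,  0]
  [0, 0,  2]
x^2 - 4*x + 4

The characteristic polynomial is χ_A(x) = (x - 2)^3, so the eigenvalues are known. The minimal polynomial is
  m_A(x) = Π_λ (x − λ)^{k_λ}
where k_λ is the size of the *largest* Jordan block for λ (equivalently, the smallest k with (A − λI)^k v = 0 for every generalised eigenvector v of λ).

  λ = 2: largest Jordan block has size 2, contributing (x − 2)^2

So m_A(x) = (x - 2)^2 = x^2 - 4*x + 4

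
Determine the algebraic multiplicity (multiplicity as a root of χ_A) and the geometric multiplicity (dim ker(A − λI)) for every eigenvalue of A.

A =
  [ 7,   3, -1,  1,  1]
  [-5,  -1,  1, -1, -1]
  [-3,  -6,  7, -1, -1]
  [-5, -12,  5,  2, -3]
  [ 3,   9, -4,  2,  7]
λ = 2: alg = 1, geom = 1; λ = 5: alg = 4, geom = 2

Step 1 — factor the characteristic polynomial to read off the algebraic multiplicities:
  χ_A(x) = (x - 5)^4*(x - 2)

Step 2 — compute geometric multiplicities via the rank-nullity identity g(λ) = n − rank(A − λI):
  rank(A − (2)·I) = 4, so dim ker(A − (2)·I) = n − 4 = 1
  rank(A − (5)·I) = 3, so dim ker(A − (5)·I) = n − 3 = 2

Summary:
  λ = 2: algebraic multiplicity = 1, geometric multiplicity = 1
  λ = 5: algebraic multiplicity = 4, geometric multiplicity = 2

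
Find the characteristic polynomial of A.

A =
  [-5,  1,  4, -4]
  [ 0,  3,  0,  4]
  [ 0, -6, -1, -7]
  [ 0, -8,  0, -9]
x^4 + 12*x^3 + 46*x^2 + 60*x + 25

Expanding det(x·I − A) (e.g. by cofactor expansion or by noting that A is similar to its Jordan form J, which has the same characteristic polynomial as A) gives
  χ_A(x) = x^4 + 12*x^3 + 46*x^2 + 60*x + 25
which factors as (x + 1)^2*(x + 5)^2. The eigenvalues (with algebraic multiplicities) are λ = -5 with multiplicity 2, λ = -1 with multiplicity 2.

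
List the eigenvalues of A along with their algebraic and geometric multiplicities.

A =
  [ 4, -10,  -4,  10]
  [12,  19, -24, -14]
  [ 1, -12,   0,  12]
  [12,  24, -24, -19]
λ = -5: alg = 1, geom = 1; λ = 2: alg = 2, geom = 1; λ = 5: alg = 1, geom = 1

Step 1 — factor the characteristic polynomial to read off the algebraic multiplicities:
  χ_A(x) = (x - 5)*(x - 2)^2*(x + 5)

Step 2 — compute geometric multiplicities via the rank-nullity identity g(λ) = n − rank(A − λI):
  rank(A − (-5)·I) = 3, so dim ker(A − (-5)·I) = n − 3 = 1
  rank(A − (2)·I) = 3, so dim ker(A − (2)·I) = n − 3 = 1
  rank(A − (5)·I) = 3, so dim ker(A − (5)·I) = n − 3 = 1

Summary:
  λ = -5: algebraic multiplicity = 1, geometric multiplicity = 1
  λ = 2: algebraic multiplicity = 2, geometric multiplicity = 1
  λ = 5: algebraic multiplicity = 1, geometric multiplicity = 1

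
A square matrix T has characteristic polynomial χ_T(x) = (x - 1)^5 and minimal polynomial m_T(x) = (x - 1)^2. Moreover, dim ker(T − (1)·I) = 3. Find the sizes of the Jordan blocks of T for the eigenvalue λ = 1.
Block sizes for λ = 1: [2, 2, 1]

Step 1 — from the characteristic polynomial, algebraic multiplicity of λ = 1 is 5. From dim ker(T − (1)·I) = 3, there are exactly 3 Jordan blocks for λ = 1.
Step 2 — from the minimal polynomial, the factor (x − 1)^2 tells us the largest block for λ = 1 has size 2.
Step 3 — with total size 5, 3 blocks, and largest block 2, the block sizes (in nonincreasing order) are [2, 2, 1].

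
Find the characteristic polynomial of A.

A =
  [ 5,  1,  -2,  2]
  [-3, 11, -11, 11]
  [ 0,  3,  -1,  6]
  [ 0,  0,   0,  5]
x^4 - 20*x^3 + 150*x^2 - 500*x + 625

Expanding det(x·I − A) (e.g. by cofactor expansion or by noting that A is similar to its Jordan form J, which has the same characteristic polynomial as A) gives
  χ_A(x) = x^4 - 20*x^3 + 150*x^2 - 500*x + 625
which factors as (x - 5)^4. The eigenvalues (with algebraic multiplicities) are λ = 5 with multiplicity 4.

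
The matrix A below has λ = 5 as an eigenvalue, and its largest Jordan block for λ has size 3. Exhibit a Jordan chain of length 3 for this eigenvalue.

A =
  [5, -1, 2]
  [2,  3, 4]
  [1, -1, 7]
A Jordan chain for λ = 5 of length 3:
v_1 = (0, -2, -1)ᵀ
v_2 = (-1, -2, -1)ᵀ
v_3 = (0, 1, 0)ᵀ

Let N = A − (5)·I. We want v_3 with N^3 v_3 = 0 but N^2 v_3 ≠ 0; then v_{j-1} := N · v_j for j = 3, …, 2.

Pick v_3 = (0, 1, 0)ᵀ.
Then v_2 = N · v_3 = (-1, -2, -1)ᵀ.
Then v_1 = N · v_2 = (0, -2, -1)ᵀ.

Sanity check: (A − (5)·I) v_1 = (0, 0, 0)ᵀ = 0. ✓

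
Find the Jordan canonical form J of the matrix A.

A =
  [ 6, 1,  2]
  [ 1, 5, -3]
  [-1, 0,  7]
J_3(6)

The characteristic polynomial is
  det(x·I − A) = x^3 - 18*x^2 + 108*x - 216 = (x - 6)^3

Eigenvalues and multiplicities (the geometric multiplicity of λ is n − rank(A − λI), which equals the number of Jordan blocks for λ):
  λ = 6: algebraic multiplicity = 3, geometric multiplicity = 1

Determining the block sizes for each eigenvalue:
  λ = 6: one block (gm = 1), so the single block has size am = 3 → block sizes [3]

Assembling the blocks gives a Jordan form
J =
  [6, 1, 0]
  [0, 6, 1]
  [0, 0, 6]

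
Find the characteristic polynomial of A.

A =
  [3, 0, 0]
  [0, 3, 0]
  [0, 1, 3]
x^3 - 9*x^2 + 27*x - 27

Expanding det(x·I − A) (e.g. by cofactor expansion or by noting that A is similar to its Jordan form J, which has the same characteristic polynomial as A) gives
  χ_A(x) = x^3 - 9*x^2 + 27*x - 27
which factors as (x - 3)^3. The eigenvalues (with algebraic multiplicities) are λ = 3 with multiplicity 3.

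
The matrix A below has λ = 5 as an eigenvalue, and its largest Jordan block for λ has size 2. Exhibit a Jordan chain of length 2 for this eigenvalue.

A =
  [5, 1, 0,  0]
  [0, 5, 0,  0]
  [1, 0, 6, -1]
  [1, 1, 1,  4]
A Jordan chain for λ = 5 of length 2:
v_1 = (0, 0, 1, 1)ᵀ
v_2 = (1, 0, 0, 0)ᵀ

Let N = A − (5)·I. We want v_2 with N^2 v_2 = 0 but N^1 v_2 ≠ 0; then v_{j-1} := N · v_j for j = 2, …, 2.

Pick v_2 = (1, 0, 0, 0)ᵀ.
Then v_1 = N · v_2 = (0, 0, 1, 1)ᵀ.

Sanity check: (A − (5)·I) v_1 = (0, 0, 0, 0)ᵀ = 0. ✓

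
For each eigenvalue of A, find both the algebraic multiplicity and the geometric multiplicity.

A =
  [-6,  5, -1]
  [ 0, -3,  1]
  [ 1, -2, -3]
λ = -4: alg = 3, geom = 1

Step 1 — factor the characteristic polynomial to read off the algebraic multiplicities:
  χ_A(x) = (x + 4)^3

Step 2 — compute geometric multiplicities via the rank-nullity identity g(λ) = n − rank(A − λI):
  rank(A − (-4)·I) = 2, so dim ker(A − (-4)·I) = n − 2 = 1

Summary:
  λ = -4: algebraic multiplicity = 3, geometric multiplicity = 1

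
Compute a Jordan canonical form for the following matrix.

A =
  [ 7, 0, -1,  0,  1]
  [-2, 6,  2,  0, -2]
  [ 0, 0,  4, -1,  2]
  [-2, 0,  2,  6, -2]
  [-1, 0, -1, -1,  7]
J_2(6) ⊕ J_2(6) ⊕ J_1(6)

The characteristic polynomial is
  det(x·I − A) = x^5 - 30*x^4 + 360*x^3 - 2160*x^2 + 6480*x - 7776 = (x - 6)^5

Eigenvalues and multiplicities (the geometric multiplicity of λ is n − rank(A − λI), which equals the number of Jordan blocks for λ):
  λ = 6: algebraic multiplicity = 5, geometric multiplicity = 3

Determining the block sizes for each eigenvalue:
  λ = 6: with am = 5 and gm = 3, the partition is not yet determined (e.g. several partitions of 5 into 3 parts exist). Let N = A − (6)·I. Computing rank(N^1) = 2, rank(N^2) = 0; the number of blocks of size ≥ j is rank(N^{j−1}) − rank(N^j), giving [3, 2]. So we have 2 block(s) of size 2, 1 block(s) of size 1 → block sizes [2, 2, 1]

Assembling the blocks gives a Jordan form
J =
  [6, 1, 0, 0, 0]
  [0, 6, 0, 0, 0]
  [0, 0, 6, 1, 0]
  [0, 0, 0, 6, 0]
  [0, 0, 0, 0, 6]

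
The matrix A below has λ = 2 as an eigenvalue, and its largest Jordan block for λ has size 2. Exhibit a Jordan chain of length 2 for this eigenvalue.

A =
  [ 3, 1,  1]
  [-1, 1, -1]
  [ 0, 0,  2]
A Jordan chain for λ = 2 of length 2:
v_1 = (1, -1, 0)ᵀ
v_2 = (1, 0, 0)ᵀ

Let N = A − (2)·I. We want v_2 with N^2 v_2 = 0 but N^1 v_2 ≠ 0; then v_{j-1} := N · v_j for j = 2, …, 2.

Pick v_2 = (1, 0, 0)ᵀ.
Then v_1 = N · v_2 = (1, -1, 0)ᵀ.

Sanity check: (A − (2)·I) v_1 = (0, 0, 0)ᵀ = 0. ✓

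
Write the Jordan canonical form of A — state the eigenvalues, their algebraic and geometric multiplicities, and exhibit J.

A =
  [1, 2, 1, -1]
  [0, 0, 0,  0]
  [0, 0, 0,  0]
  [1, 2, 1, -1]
J_2(0) ⊕ J_1(0) ⊕ J_1(0)

The characteristic polynomial is
  det(x·I − A) = x^4

Eigenvalues and multiplicities (the geometric multiplicity of λ is n − rank(A − λI), which equals the number of Jordan blocks for λ):
  λ = 0: algebraic multiplicity = 4, geometric multiplicity = 3

Determining the block sizes for each eigenvalue:
  λ = 0: 3 blocks summing to 4 forces exactly one block of size 2 and the rest size 1 → block sizes [2, 1, 1]

Assembling the blocks gives a Jordan form
J =
  [0, 1, 0, 0]
  [0, 0, 0, 0]
  [0, 0, 0, 0]
  [0, 0, 0, 0]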